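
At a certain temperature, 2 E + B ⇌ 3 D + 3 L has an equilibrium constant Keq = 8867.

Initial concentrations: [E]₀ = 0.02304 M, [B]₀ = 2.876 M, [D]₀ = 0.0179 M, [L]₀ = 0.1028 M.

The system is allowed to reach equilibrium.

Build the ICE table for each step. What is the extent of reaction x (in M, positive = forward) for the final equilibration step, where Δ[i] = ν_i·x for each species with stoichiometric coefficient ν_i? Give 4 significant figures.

Q₀ = 4.0812e-06 vs Keq = 8867 ⇒ Q<K, forward
Step 1:
                   E          B          D          L
  Initial    0.02304      2.876     0.0179     0.1028
  Change    -0.02304   -0.01152    0.03455    0.03455
  Equil   3.8373e-06      2.864    0.05245     0.1374
  solve Keq expr → x = 0.01152; check Q = 8867

x = 0.01152 M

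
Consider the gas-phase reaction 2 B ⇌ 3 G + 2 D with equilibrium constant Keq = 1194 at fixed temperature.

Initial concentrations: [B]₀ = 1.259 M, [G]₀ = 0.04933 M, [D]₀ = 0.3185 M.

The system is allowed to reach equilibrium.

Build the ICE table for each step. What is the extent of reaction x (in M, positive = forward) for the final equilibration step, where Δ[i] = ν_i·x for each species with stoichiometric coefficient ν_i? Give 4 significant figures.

x = 0.5786 M

Q₀ = 7.6825e-06 vs Keq = 1194 ⇒ Q<K, forward
Step 1:
                   B          G          D
  init         1.259    0.04933     0.3185
  Δ           -1.157      1.736      1.157
  eq          0.1018      1.785      1.476
  solve Keq expr → x = 0.5786; check Q = 1194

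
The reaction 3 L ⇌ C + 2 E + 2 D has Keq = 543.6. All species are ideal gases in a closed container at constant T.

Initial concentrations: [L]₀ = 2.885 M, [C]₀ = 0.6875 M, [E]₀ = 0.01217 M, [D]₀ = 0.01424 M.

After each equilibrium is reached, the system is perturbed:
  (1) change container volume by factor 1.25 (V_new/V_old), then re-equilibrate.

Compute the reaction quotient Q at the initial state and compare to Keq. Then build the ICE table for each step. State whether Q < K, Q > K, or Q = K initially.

Q₀ = 8.5988e-10; Q < K (proceeds forward)

Q₀ = 8.5988e-10 vs Keq = 543.6 ⇒ Q<K, forward
Step 1:
                    L           C           E           D
  init          2.885      0.6875     0.01217     0.01424
  Δ            -2.588      0.8628       1.726       1.726
  eq           0.2965        1.55       1.738        1.74
  solve Keq expr → x = 0.8628; check Q = 543.6
Then change container volume by factor 1.25 (V_new/V_old).
Step 2:
                    L           C           E           D
  init         0.2372        1.24        1.39       1.392
  Δ          -0.02852    0.009508     0.01902     0.01902
  eq           0.2087        1.25       1.409       1.411
  solve Keq expr → x = 0.009508; check Q = 543.6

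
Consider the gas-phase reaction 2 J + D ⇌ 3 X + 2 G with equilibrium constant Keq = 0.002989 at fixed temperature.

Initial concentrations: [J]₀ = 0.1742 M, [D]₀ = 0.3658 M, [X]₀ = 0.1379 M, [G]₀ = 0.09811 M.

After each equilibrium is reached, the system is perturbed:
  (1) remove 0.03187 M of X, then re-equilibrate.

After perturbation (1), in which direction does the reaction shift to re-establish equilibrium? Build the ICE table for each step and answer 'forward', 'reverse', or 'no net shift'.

Q₀ = 0.002274 vs Keq = 0.002989 ⇒ Q<K, forward
Step 1:
                   J          D          X          G
  init        0.1742     0.3658     0.1379    0.09811
  Δ        -0.004216  -0.002108   0.006324   0.004216
  eq            0.17     0.3637     0.1442     0.1023
  solve Keq expr → x = 0.002108; check Q = 0.002989
Then remove 0.03187 M of X.
Step 2:
                   J          D          X          G
  init          0.17     0.3637     0.1124     0.1023
  Δ         -0.01077  -0.005386    0.01616    0.01077
  eq          0.1592     0.3583     0.1285     0.1131
  solve Keq expr → x = 0.005386; check Q = 0.002989

Direction: forward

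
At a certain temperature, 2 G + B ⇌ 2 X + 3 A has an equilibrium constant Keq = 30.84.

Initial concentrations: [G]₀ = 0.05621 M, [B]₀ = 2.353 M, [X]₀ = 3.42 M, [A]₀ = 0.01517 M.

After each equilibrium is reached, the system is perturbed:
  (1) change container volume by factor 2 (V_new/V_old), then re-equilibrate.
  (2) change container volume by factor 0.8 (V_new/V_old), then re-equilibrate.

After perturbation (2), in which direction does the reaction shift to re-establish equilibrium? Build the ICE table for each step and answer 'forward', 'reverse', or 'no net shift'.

Direction: reverse

Q₀ = 0.005492 vs Keq = 30.84 ⇒ Q<K, forward
Step 1:
                  G         B         X         A
  Initial   0.05621     2.353      3.42   0.01517
  Change   -0.04618  -0.02309   0.04618   0.06927
  Equil     0.01003      2.33     3.466   0.08444
  solve Keq expr → x = 0.02309; check Q = 30.84
Then change container volume by factor 2 (V_new/V_old).
Step 2:
                  G         B         X         A
  Initial  0.005016     1.165     1.733   0.04222
  Change  -0.002203 -0.001102  0.002203  0.003305
  Equil    0.002813     1.164     1.735   0.04552
  solve Keq expr → x = 0.001102; check Q = 30.84
Then change container volume by factor 0.8 (V_new/V_old).
Step 3:
                  G         B         X         A
  Initial  0.003517     1.455     2.169    0.0569
  Change  7.4779e-04 3.7389e-04 -7.4779e-04 -0.001122
  Equil    0.004264     1.455     2.168   0.05578
  solve Keq expr → x = -3.7389e-04; check Q = 30.84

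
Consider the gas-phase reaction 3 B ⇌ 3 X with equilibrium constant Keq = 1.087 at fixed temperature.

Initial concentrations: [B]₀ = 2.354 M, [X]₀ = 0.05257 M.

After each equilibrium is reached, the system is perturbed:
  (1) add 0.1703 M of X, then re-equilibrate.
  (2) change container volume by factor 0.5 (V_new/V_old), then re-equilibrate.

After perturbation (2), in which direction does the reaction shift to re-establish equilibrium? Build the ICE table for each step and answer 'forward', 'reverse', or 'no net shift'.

Direction: no net shift

Q₀ = 1.1138e-05 vs Keq = 1.087 ⇒ Q<K, forward
Step 1:
                  B         X
  Initial     2.354   0.05257
  Change     -1.167     1.167
  Equil       1.187      1.22
  solve Keq expr → x = 0.3891; check Q = 1.087
Then add 0.1703 M of X.
Step 2:
                  B         X
  Initial     1.187      1.39
  Change    0.08397  -0.08397
  Equil       1.271     1.306
  solve Keq expr → x = -0.02799; check Q = 1.087
Then change container volume by factor 0.5 (V_new/V_old).
Step 3:
                  B         X
  Initial     2.541     2.613
  Change          0         0
  Equil       2.541     2.613
  solve Keq expr → x = 0; check Q = 1.087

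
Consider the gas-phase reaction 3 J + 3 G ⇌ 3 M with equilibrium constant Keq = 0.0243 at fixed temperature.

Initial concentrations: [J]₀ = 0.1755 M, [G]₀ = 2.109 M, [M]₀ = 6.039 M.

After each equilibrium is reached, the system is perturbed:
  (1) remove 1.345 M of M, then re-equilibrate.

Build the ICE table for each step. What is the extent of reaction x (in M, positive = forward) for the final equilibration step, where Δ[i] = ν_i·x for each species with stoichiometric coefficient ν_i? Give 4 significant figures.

Q₀ = 4343 vs Keq = 0.0243 ⇒ Q>K, reverse
Step 1:
                   J          G          M
  I           0.1755      2.109      6.039
  C            2.489      2.489     -2.489
  E            2.665      4.598       3.55
  solve Keq expr → x = -0.8298; check Q = 0.0243
Then remove 1.345 M of M.
Step 2:
                   J          G          M
  I            2.665      4.598      2.205
  C          -0.4524    -0.4524     0.4524
  E            2.213      4.146      2.657
  solve Keq expr → x = 0.1508; check Q = 0.0243

x = 0.1508 M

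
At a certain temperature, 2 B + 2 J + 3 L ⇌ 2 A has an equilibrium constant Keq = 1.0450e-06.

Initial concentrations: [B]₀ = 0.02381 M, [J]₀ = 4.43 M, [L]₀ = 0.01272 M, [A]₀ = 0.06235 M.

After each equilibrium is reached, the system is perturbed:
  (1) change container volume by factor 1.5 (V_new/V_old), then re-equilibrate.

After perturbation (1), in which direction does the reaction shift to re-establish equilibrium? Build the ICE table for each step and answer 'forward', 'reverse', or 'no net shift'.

Q₀ = 1.6978e+05 vs Keq = 1.0450e-06 ⇒ Q>K, reverse
Step 1:
                   B          J          L          A
  init       0.02381       4.43    0.01272    0.06235
  Δ          0.06234    0.06234     0.0935   -0.06234
  eq         0.08615      4.492     0.1062 1.3696e-05
  solve Keq expr → x = -0.03117; check Q = 1.0450e-06
Then change container volume by factor 1.5 (V_new/V_old).
Step 2:
                   B          J          L          A
  init       0.05743      2.995    0.07082 9.1309e-06
  Δ       5.8164e-06 5.8164e-06 8.7247e-06 -5.8164e-06
  eq         0.05744      2.995    0.07083 3.3144e-06
  solve Keq expr → x = -2.9082e-06; check Q = 1.0450e-06

Direction: reverse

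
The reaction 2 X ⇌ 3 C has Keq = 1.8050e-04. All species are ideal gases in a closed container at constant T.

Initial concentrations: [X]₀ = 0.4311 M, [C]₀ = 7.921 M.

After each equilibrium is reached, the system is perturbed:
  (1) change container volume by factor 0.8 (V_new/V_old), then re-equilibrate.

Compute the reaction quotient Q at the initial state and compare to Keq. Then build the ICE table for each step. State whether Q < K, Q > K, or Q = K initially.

Q₀ = 2674; Q > K (proceeds reverse)

Q₀ = 2674 vs Keq = 1.8050e-04 ⇒ Q>K, reverse
Step 1:
                    X           C
  I            0.4311       7.921
  C             5.162      -7.743
  E             5.593      0.1781
  solve Keq expr → x = -2.581; check Q = 1.8050e-04
Then change container volume by factor 0.8 (V_new/V_old).
Step 2:
                    X           C
  I             6.991      0.2226
  C            0.0105    -0.01575
  E             7.002      0.2068
  solve Keq expr → x = -0.00525; check Q = 1.8050e-04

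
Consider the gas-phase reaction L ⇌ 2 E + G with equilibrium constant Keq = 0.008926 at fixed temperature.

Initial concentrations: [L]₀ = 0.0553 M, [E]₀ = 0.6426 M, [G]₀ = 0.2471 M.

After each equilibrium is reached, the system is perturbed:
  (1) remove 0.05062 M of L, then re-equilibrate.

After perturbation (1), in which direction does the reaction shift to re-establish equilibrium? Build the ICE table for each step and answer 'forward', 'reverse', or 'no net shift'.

Direction: reverse

Q₀ = 1.845 vs Keq = 0.008926 ⇒ Q>K, reverse
Step 1:
                   L          E          G
  init        0.0553     0.6426     0.2471
  Δ           0.2046    -0.4091    -0.2046
  eq          0.2599     0.2335    0.04255
  solve Keq expr → x = -0.2046; check Q = 0.008926
Then remove 0.05062 M of L.
Step 2:
                   L          E          G
  init        0.2092     0.2335    0.04255
  Δ         0.004602  -0.009204  -0.004602
  eq          0.2138     0.2243    0.03794
  solve Keq expr → x = -0.004602; check Q = 0.008926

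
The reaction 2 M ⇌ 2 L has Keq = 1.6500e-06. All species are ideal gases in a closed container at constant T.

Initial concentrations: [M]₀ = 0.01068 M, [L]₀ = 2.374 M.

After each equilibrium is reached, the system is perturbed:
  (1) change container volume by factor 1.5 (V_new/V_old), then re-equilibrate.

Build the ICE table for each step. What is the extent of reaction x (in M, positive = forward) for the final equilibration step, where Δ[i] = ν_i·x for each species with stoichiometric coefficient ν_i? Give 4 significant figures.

Q₀ = 4.9410e+04 vs Keq = 1.6500e-06 ⇒ Q>K, reverse
Step 1:
                    M           L
  I           0.01068       2.374
  C             2.371      -2.371
  E             2.382    0.003059
  solve Keq expr → x = -1.185; check Q = 1.6500e-06
Then change container volume by factor 1.5 (V_new/V_old).
Step 2:
                    M           L
  I             1.588    0.002039
  C                 0           0
  E             1.588    0.002039
  solve Keq expr → x = 0; check Q = 1.6500e-06

x = 0 M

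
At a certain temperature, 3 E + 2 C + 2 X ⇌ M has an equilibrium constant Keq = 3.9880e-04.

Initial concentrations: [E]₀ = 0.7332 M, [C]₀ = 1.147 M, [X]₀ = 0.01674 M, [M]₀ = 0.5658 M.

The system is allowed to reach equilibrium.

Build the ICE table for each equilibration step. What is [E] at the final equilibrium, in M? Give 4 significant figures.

Q₀ = 3894 vs Keq = 3.9880e-04 ⇒ Q>K, reverse
Step 1:
                   E          C          X          M
  Initial     0.7332      1.147    0.01674     0.5658
  Change       1.608      1.072      1.072    -0.5359
  Equil        2.341      2.219      1.089    0.02985
  solve Keq expr → x = -0.5359; check Q = 3.9880e-04

[E]_eq = 2.341 M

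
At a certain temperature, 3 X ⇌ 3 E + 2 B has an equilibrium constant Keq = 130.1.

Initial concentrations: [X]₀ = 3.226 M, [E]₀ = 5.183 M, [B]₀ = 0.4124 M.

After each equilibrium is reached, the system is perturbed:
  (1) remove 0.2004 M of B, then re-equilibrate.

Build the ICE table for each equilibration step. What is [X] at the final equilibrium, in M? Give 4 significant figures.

[X]_eq = 1.599 M

Q₀ = 0.7053 vs Keq = 130.1 ⇒ Q<K, forward
Step 1:
                    X           E           B
  Initial       3.226       5.183      0.4124
  Change       -1.537       1.537       1.025
  Equil         1.689        6.72       1.437
  solve Keq expr → x = 0.5124; check Q = 130.1
Then remove 0.2004 M of B.
Step 2:
                    X           E           B
  Initial       1.689        6.72       1.237
  Change     -0.09042     0.09042     0.06028
  Equil         1.599        6.81       1.297
  solve Keq expr → x = 0.03014; check Q = 130.1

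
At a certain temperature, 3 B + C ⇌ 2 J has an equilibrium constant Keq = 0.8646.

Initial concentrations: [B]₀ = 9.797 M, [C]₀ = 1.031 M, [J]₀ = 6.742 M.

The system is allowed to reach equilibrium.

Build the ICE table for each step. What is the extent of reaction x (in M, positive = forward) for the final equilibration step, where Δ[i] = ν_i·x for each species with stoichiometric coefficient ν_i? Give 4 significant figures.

x = 0.8239 M

Q₀ = 0.04689 vs Keq = 0.8646 ⇒ Q<K, forward
Step 1:
                  B         C         J
  I           9.797     1.031     6.742
  C          -2.472   -0.8239     1.648
  E           7.325    0.2071      8.39
  solve Keq expr → x = 0.8239; check Q = 0.8646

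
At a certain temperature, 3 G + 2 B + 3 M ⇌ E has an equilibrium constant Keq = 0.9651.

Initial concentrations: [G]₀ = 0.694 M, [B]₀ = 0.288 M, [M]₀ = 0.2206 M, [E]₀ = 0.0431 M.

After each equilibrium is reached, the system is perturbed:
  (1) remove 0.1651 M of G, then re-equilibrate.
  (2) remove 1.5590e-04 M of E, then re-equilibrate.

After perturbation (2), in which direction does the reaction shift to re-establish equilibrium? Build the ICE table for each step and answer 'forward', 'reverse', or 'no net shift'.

Q₀ = 144.8 vs Keq = 0.9651 ⇒ Q>K, reverse
Step 1:
                   G          B          M          E
  Initial      0.694      0.288     0.2206     0.0431
  Change      0.1208    0.08055     0.1208   -0.04028
  Equil       0.8148     0.3686     0.3414   0.002823
  solve Keq expr → x = -0.04028; check Q = 0.9651
Then remove 0.1651 M of G.
Step 2:
                   G          B          M          E
  Initial     0.6497     0.3686     0.3414   0.002823
  Change    0.003883   0.002589   0.003883  -0.001294
  Equil       0.6536     0.3711     0.3453   0.001528
  solve Keq expr → x = -0.001294; check Q = 0.9651
Then remove 1.5590e-04 M of E.
Step 3:
                   G          B          M          E
  Initial     0.6536     0.3711     0.3453   0.001373
  Change  -4.3422e-04 -2.8948e-04 -4.3422e-04 1.4474e-04
  Equil       0.6532     0.3709     0.3449   0.001517
  solve Keq expr → x = 1.4474e-04; check Q = 0.9651

Direction: forward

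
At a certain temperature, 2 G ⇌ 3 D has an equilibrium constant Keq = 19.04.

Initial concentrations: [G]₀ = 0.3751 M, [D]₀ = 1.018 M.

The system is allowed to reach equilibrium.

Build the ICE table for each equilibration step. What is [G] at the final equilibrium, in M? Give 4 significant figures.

[G]_eq = 0.2842 M

Q₀ = 7.498 vs Keq = 19.04 ⇒ Q<K, forward
Step 1:
                  G         D
  I          0.3751     1.018
  C        -0.09088    0.1363
  E          0.2842     1.154
  solve Keq expr → x = 0.04544; check Q = 19.04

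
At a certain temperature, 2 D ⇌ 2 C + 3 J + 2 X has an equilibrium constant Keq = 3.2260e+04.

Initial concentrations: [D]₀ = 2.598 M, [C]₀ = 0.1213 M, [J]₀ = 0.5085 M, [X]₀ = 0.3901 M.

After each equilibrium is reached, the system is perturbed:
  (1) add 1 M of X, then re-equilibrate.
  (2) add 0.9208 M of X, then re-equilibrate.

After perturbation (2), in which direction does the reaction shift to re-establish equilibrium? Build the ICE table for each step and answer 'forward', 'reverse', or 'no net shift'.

Direction: reverse

Q₀ = 4.3618e-05 vs Keq = 3.2260e+04 ⇒ Q<K, forward
Step 1:
                    D           C           J           X
  I             2.598      0.1213      0.5085      0.3901
  C            -2.309       2.309       3.463       2.309
  E            0.2891        2.43       3.972       2.699
  solve Keq expr → x = 1.154; check Q = 3.2260e+04
Then add 1 M of X.
Step 2:
                    D           C           J           X
  I            0.2891        2.43       3.972       3.699
  C           0.07242    -0.07242     -0.1086    -0.07242
  E            0.3615       2.358       3.863       3.627
  solve Keq expr → x = -0.03621; check Q = 3.2260e+04
Then add 0.9208 M of X.
Step 3:
                    D           C           J           X
  I            0.3615       2.358       3.863       4.547
  C           0.05953    -0.05953    -0.08929    -0.05953
  E             0.421       2.298       3.774       4.488
  solve Keq expr → x = -0.02976; check Q = 3.2260e+04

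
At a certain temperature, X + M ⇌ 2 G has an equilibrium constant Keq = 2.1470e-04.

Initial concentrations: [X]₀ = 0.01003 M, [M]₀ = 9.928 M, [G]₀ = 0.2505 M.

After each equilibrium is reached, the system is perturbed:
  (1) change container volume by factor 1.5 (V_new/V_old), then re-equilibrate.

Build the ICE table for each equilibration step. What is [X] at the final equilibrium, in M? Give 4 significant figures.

Q₀ = 0.6302 vs Keq = 2.1470e-04 ⇒ Q>K, reverse
Step 1:
                   X          M          G
  Initial    0.01003      9.928     0.2505
  Change       0.117      0.117    -0.2339
  Equil        0.127      10.04    0.01655
  solve Keq expr → x = -0.117; check Q = 2.1470e-04
Then change container volume by factor 1.5 (V_new/V_old).
Step 2:
                   X          M          G
  Initial    0.08467      6.697    0.01103
  Change           0          0          0
  Equil      0.08467      6.697    0.01103
  solve Keq expr → x = 0; check Q = 2.1470e-04

[X]_eq = 0.08467 M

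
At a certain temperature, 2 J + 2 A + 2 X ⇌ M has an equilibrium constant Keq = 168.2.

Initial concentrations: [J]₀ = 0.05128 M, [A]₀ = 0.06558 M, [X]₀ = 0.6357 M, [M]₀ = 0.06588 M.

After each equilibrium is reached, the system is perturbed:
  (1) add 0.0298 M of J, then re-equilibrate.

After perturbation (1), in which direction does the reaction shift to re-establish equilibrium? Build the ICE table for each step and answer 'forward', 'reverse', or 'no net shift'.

Q₀ = 1.4415e+04 vs Keq = 168.2 ⇒ Q>K, reverse
Step 1:
                   J          A          X          M
  Initial    0.05128    0.06558     0.6357    0.06588
  Change     0.07615    0.07615    0.07615   -0.03808
  Equil       0.1274     0.1417     0.7119     0.0278
  solve Keq expr → x = -0.03808; check Q = 168.2
Then add 0.0298 M of J.
Step 2:
                   J          A          X          M
  Initial     0.1572     0.1417     0.7119     0.0278
  Change   -0.008909  -0.008909  -0.008909   0.004454
  Equil       0.1483     0.1328     0.7029    0.03226
  solve Keq expr → x = 0.004454; check Q = 168.2

Direction: forward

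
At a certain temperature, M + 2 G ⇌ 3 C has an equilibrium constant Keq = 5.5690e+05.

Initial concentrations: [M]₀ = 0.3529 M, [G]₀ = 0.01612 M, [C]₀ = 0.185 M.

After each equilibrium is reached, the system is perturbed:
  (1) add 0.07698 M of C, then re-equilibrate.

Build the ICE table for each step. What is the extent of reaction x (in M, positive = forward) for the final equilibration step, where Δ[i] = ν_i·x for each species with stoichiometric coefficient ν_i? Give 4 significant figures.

Q₀ = 69.05 vs Keq = 5.5690e+05 ⇒ Q<K, forward
Step 1:
                  M         G         C
  Initial    0.3529   0.01612     0.185
  Change  -0.007951   -0.0159   0.02385
  Equil      0.3449 2.1777e-04    0.2089
  solve Keq expr → x = 0.007951; check Q = 5.5690e+05
Then add 0.07698 M of C.
Step 2:
                  M         G         C
  Initial    0.3449 2.1777e-04    0.2858
  Change  6.5250e-05 1.3050e-04 -1.9575e-04
  Equil       0.345 3.4827e-04    0.2856
  solve Keq expr → x = -6.5250e-05; check Q = 5.5690e+05

x = -6.5250e-05 M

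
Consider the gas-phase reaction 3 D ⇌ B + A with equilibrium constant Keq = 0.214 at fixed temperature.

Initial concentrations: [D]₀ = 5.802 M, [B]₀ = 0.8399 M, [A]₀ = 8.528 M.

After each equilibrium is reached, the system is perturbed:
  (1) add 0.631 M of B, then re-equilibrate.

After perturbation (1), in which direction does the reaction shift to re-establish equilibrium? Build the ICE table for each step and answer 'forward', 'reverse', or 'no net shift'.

Direction: reverse

Q₀ = 0.03667 vs Keq = 0.214 ⇒ Q<K, forward
Step 1:
                   D          B          A
  init         5.802     0.8399      8.528
  Δ           -1.842     0.6139     0.6139
  eq            3.96      1.454      9.142
  solve Keq expr → x = 0.6139; check Q = 0.214
Then add 0.631 M of B.
Step 2:
                   D          B          A
  init          3.96      2.085      9.142
  Δ             0.39      -0.13      -0.13
  eq            4.35      1.955      9.012
  solve Keq expr → x = -0.13; check Q = 0.214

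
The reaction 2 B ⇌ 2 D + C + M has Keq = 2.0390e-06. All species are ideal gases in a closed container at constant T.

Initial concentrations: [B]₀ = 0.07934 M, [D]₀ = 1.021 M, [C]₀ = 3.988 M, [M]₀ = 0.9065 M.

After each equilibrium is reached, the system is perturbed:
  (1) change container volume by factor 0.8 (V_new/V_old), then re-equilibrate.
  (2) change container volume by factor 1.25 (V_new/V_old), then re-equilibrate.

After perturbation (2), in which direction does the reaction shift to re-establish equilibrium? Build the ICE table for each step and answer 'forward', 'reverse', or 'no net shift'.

Q₀ = 598.7 vs Keq = 2.0390e-06 ⇒ Q>K, reverse
Step 1:
                   B          D          C          M
  I          0.07934      1.021      3.988     0.9065
  C             1.02      -1.02    -0.5098    -0.5098
  E            1.099   0.001336      3.478     0.3967
  solve Keq expr → x = -0.5098; check Q = 2.0390e-06
Then change container volume by factor 0.8 (V_new/V_old).
Step 2:
                   B          D          C          M
  I            1.374    0.00167      4.348     0.4958
  C       3.3344e-04 -3.3344e-04 -1.6672e-04 -1.6672e-04
  E            1.374   0.001337      4.348     0.4957
  solve Keq expr → x = -1.6672e-04; check Q = 2.0390e-06
Then change container volume by factor 1.25 (V_new/V_old).
Step 3:
                   B          D          C          M
  I            1.099   0.001069      3.478     0.3965
  C       -2.6675e-04 2.6675e-04 1.3337e-04 1.3337e-04
  E            1.099   0.001336      3.478     0.3967
  solve Keq expr → x = 1.3337e-04; check Q = 2.0390e-06

Direction: forward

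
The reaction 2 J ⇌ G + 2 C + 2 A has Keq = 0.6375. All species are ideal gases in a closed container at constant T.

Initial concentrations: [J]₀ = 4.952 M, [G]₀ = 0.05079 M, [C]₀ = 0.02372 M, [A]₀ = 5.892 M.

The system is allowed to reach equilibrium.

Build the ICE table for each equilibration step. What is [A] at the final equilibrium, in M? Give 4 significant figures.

Q₀ = 4.0455e-05 vs Keq = 0.6375 ⇒ Q<K, forward
Step 1:
                  J         G         C         A
  Initial     4.952   0.05079   0.02372     5.892
  Change    -0.7502    0.3751    0.7502    0.7502
  Equil       4.202    0.4259    0.7739     6.642
  solve Keq expr → x = 0.3751; check Q = 0.6375

[A]_eq = 6.642 M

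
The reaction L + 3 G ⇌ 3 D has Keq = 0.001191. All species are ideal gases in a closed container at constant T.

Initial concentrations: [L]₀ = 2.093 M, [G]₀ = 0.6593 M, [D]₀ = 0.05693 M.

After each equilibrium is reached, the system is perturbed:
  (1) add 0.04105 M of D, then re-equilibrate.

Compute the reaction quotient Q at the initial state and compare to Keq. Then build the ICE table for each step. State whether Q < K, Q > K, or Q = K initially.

Q₀ = 3.0761e-04; Q < K (proceeds forward)

Q₀ = 3.0761e-04 vs Keq = 0.001191 ⇒ Q<K, forward
Step 1:
                   L          G          D
  I            2.093     0.6593    0.05693
  C        -0.009491   -0.02847    0.02847
  E            2.084     0.6308     0.0854
  solve Keq expr → x = 0.009491; check Q = 0.001191
Then add 0.04105 M of D.
Step 2:
                   L          G          D
  I            2.084     0.6308     0.1265
  C            0.012      0.036     -0.036
  E            2.096     0.6668    0.09045
  solve Keq expr → x = -0.012; check Q = 0.001191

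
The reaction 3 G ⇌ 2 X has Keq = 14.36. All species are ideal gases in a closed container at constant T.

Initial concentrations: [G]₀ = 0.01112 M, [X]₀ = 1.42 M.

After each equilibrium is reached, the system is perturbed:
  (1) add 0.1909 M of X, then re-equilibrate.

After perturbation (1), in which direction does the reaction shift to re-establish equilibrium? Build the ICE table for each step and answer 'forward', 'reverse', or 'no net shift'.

Direction: reverse

Q₀ = 1.4664e+06 vs Keq = 14.36 ⇒ Q>K, reverse
Step 1:
                   G          X
  init       0.01112       1.42
  Δ           0.4352    -0.2901
  eq          0.4463       1.13
  solve Keq expr → x = -0.1451; check Q = 14.36
Then add 0.1909 M of X.
Step 2:
                   G          X
  init        0.4463      1.321
  Δ          0.04194   -0.02796
  eq          0.4882      1.293
  solve Keq expr → x = -0.01398; check Q = 14.36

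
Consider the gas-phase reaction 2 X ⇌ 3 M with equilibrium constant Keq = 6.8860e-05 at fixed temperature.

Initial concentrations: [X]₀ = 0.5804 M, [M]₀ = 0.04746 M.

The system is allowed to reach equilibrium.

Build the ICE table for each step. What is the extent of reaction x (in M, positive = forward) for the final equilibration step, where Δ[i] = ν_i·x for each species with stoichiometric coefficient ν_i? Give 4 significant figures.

Q₀ = 3.1734e-04 vs Keq = 6.8860e-05 ⇒ Q>K, reverse
Step 1:
                  X         M
  init       0.5804   0.04746
  Δ         0.01236  -0.01854
  eq         0.5928   0.02892
  solve Keq expr → x = -0.006179; check Q = 6.8860e-05

x = -0.006179 M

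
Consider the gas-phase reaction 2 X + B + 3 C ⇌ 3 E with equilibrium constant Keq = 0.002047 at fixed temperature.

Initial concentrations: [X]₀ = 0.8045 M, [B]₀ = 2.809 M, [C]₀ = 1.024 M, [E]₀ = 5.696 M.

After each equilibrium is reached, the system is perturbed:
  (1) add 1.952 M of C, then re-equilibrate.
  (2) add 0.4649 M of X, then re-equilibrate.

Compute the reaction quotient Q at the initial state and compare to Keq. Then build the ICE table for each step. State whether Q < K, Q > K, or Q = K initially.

Q₀ = 94.67 vs Keq = 0.002047 ⇒ Q>K, reverse
Step 1:
                   X          B          C          E
  I           0.8045      2.809      1.024      5.696
  C            2.426      1.213      3.639     -3.639
  E             3.23      4.022      4.663      2.057
  solve Keq expr → x = -1.213; check Q = 0.002047
Then add 1.952 M of C.
Step 2:
                   X          B          C          E
  I             3.23      4.022      6.615      2.057
  C          -0.3034    -0.1517    -0.4551     0.4551
  E            2.927       3.87       6.16      2.512
  solve Keq expr → x = 0.1517; check Q = 0.002047
Then add 0.4649 M of X.
Step 3:
                   X          B          C          E
  I            3.392       3.87       6.16      2.512
  C         -0.09184   -0.04592    -0.1378     0.1378
  E              3.3      3.824      6.022       2.65
  solve Keq expr → x = 0.04592; check Q = 0.002047

Q₀ = 94.67; Q > K (proceeds reverse)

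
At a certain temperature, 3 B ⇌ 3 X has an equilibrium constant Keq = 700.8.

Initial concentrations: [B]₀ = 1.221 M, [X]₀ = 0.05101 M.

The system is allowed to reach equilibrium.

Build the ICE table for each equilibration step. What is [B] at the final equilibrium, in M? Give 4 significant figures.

Q₀ = 7.2915e-05 vs Keq = 700.8 ⇒ Q<K, forward
Step 1:
                   B          X
  Initial      1.221    0.05101
  Change      -1.092      1.092
  Equil       0.1287      1.143
  solve Keq expr → x = 0.3641; check Q = 700.8

[B]_eq = 0.1287 M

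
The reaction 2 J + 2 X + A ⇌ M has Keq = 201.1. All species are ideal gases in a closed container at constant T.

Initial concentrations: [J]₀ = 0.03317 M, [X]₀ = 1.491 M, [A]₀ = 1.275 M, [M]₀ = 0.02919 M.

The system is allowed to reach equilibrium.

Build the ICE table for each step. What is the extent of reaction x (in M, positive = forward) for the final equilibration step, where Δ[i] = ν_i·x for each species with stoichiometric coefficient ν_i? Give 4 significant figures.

x = 0.01223 M

Q₀ = 9.36 vs Keq = 201.1 ⇒ Q<K, forward
Step 1:
                    J           X           A           M
  init        0.03317       1.491       1.275     0.02919
  Δ          -0.02446    -0.02446    -0.01223     0.01223
  eq         0.008709       1.467       1.263     0.04142
  solve Keq expr → x = 0.01223; check Q = 201.1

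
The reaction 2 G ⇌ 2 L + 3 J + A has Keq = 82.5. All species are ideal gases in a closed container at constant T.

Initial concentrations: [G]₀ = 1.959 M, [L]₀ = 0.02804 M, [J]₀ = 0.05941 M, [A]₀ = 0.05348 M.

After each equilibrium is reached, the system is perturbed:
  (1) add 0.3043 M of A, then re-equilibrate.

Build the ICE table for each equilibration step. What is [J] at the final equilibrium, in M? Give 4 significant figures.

Q₀ = 2.2975e-09 vs Keq = 82.5 ⇒ Q<K, forward
Step 1:
                    G           L           J           A
  Initial       1.959     0.02804     0.05941     0.05348
  Change       -1.465       1.465       2.197      0.7325
  Equil        0.4941       1.493       2.257       0.786
  solve Keq expr → x = 0.7325; check Q = 82.5
Then add 0.3043 M of A.
Step 2:
                    G           L           J           A
  Initial      0.4941       1.493       2.257        1.09
  Change      0.04235    -0.04235    -0.06352    -0.02117
  Equil        0.5364       1.451       2.193       1.069
  solve Keq expr → x = -0.02117; check Q = 82.5

[J]_eq = 2.193 M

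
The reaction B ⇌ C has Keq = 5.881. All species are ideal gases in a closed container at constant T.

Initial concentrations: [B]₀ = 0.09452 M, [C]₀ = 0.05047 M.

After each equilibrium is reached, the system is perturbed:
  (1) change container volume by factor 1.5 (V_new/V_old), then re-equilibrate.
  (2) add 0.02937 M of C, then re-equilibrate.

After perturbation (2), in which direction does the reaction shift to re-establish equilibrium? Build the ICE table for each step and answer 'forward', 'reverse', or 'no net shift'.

Q₀ = 0.534 vs Keq = 5.881 ⇒ Q<K, forward
Step 1:
                    B           C
  init        0.09452     0.05047
  Δ          -0.07345     0.07345
  eq          0.02107      0.1239
  solve Keq expr → x = 0.07345; check Q = 5.881
Then change container volume by factor 1.5 (V_new/V_old).
Step 2:
                    B           C
  init        0.01405     0.08261
  Δ                 0           0
  eq          0.01405     0.08261
  solve Keq expr → x = 0; check Q = 5.881
Then add 0.02937 M of C.
Step 3:
                    B           C
  init        0.01405       0.112
  Δ          0.004268   -0.004268
  eq          0.01832      0.1077
  solve Keq expr → x = -0.004268; check Q = 5.881

Direction: reverse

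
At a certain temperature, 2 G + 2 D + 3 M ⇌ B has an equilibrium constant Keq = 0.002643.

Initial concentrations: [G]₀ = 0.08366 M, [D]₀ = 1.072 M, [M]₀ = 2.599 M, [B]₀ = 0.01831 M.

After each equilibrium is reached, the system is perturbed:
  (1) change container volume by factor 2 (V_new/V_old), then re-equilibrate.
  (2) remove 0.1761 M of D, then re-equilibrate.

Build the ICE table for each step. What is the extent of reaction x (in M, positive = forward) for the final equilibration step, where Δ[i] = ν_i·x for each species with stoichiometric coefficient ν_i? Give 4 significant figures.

x = -3.6650e-06 M

Q₀ = 0.1297 vs Keq = 0.002643 ⇒ Q>K, reverse
Step 1:
                  G         D         M         B
  init      0.08366     1.072     2.599   0.01831
  Δ         0.03492   0.03492   0.05238  -0.01746
  eq         0.1186     1.107     2.651 8.4877e-04
  solve Keq expr → x = -0.01746; check Q = 0.002643
Then change container volume by factor 2 (V_new/V_old).
Step 2:
                  G         D         M         B
  init      0.05929    0.5535     1.326 4.2439e-04
  Δ       8.3505e-04 8.3505e-04  0.001253 -4.1753e-04
  eq        0.06013    0.5543     1.327 6.8591e-06
  solve Keq expr → x = -4.1753e-04; check Q = 0.002643
Then remove 0.1761 M of D.
Step 3:
                  G         D         M         B
  init      0.06013    0.3782     1.327 6.8591e-06
  Δ       7.3300e-06 7.3300e-06 1.0995e-05 -3.6650e-06
  eq        0.06013    0.3782     1.327 3.1941e-06
  solve Keq expr → x = -3.6650e-06; check Q = 0.002643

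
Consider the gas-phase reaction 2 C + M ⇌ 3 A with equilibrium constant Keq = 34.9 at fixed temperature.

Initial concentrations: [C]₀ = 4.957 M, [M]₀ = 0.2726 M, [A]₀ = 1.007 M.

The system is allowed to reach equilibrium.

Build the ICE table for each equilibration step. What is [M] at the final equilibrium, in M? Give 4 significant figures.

Q₀ = 0.1524 vs Keq = 34.9 ⇒ Q<K, forward
Step 1:
                    C           M           A
  I             4.957      0.2726       1.007
  C           -0.5282     -0.2641      0.7923
  E             4.429    0.008509       1.799
  solve Keq expr → x = 0.2641; check Q = 34.9

[M]_eq = 0.008509 M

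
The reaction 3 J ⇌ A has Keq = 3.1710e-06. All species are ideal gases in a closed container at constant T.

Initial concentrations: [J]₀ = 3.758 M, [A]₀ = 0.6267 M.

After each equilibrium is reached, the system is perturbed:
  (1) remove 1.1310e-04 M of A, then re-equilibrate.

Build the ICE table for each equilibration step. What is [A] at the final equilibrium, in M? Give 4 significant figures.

Q₀ = 0.01181 vs Keq = 3.1710e-06 ⇒ Q>K, reverse
Step 1:
                   J          A
  init         3.758     0.6267
  Δ            1.878    -0.6261
  eq           5.636 5.6781e-04
  solve Keq expr → x = -0.6261; check Q = 3.1710e-06
Then remove 1.1310e-04 M of A.
Step 2:
                   J          A
  init         5.636 4.5471e-04
  Δ       -3.3899e-04 1.1300e-04
  eq           5.636 5.6770e-04
  solve Keq expr → x = 1.1300e-04; check Q = 3.1710e-06

[A]_eq = 5.6770e-04 M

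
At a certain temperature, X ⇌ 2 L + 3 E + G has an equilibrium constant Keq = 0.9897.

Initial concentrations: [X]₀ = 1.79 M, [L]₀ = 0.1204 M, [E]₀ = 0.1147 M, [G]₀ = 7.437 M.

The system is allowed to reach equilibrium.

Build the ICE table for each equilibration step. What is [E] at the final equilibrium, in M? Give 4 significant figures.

Q₀ = 9.0884e-05 vs Keq = 0.9897 ⇒ Q<K, forward
Step 1:
                    X           L           E           G
  I              1.79      0.1204      0.1147       7.437
  C           -0.2374      0.4748      0.7121      0.2374
  E             1.553      0.5952      0.8268       7.674
  solve Keq expr → x = 0.2374; check Q = 0.9897

[E]_eq = 0.8268 M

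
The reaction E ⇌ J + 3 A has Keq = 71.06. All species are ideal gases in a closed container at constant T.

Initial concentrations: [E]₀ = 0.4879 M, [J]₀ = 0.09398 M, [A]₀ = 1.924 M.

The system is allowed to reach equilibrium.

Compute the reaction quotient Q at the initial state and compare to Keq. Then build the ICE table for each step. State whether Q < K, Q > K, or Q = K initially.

Q₀ = 1.372; Q < K (proceeds forward)

Q₀ = 1.372 vs Keq = 71.06 ⇒ Q<K, forward
Step 1:
                  E         J         A
  init       0.4879   0.09398     1.924
  Δ         -0.3357    0.3357     1.007
  eq         0.1522    0.4296     2.931
  solve Keq expr → x = 0.3357; check Q = 71.06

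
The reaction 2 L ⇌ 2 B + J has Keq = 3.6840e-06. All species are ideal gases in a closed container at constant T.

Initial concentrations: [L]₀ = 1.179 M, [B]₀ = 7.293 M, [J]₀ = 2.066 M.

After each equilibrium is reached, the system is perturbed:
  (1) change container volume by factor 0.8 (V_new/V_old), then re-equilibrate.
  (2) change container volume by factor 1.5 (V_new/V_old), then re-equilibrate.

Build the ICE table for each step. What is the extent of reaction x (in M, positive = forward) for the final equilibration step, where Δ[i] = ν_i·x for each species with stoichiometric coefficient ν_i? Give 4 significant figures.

x = 3.4664e-06 M

Q₀ = 79.05 vs Keq = 3.6840e-06 ⇒ Q>K, reverse
Step 1:
                    L           B           J
  Initial       1.179       7.293       2.066
  Change        4.132      -4.132      -2.066
  Equil         5.311       3.161  1.0400e-05
  solve Keq expr → x = -2.066; check Q = 3.6840e-06
Then change container volume by factor 0.8 (V_new/V_old).
Step 2:
                    L           B           J
  Initial       6.639       3.951  1.2999e-05
  Change   5.1997e-06 -5.1997e-06 -2.5998e-06
  Equil         6.639       3.951  1.0400e-05
  solve Keq expr → x = -2.5998e-06; check Q = 3.6840e-06
Then change container volume by factor 1.5 (V_new/V_old).
Step 3:
                    L           B           J
  Initial       4.426       2.634  6.9331e-06
  Change  -6.9329e-06  6.9329e-06  3.4664e-06
  Equil         4.426       2.634  1.0399e-05
  solve Keq expr → x = 3.4664e-06; check Q = 3.6840e-06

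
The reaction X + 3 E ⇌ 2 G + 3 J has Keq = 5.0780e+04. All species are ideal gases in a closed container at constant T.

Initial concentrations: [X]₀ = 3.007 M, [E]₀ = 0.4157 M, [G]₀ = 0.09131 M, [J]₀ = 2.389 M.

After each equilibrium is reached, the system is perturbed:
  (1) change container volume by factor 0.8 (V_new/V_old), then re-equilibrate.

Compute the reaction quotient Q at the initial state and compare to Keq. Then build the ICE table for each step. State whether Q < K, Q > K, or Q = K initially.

Q₀ = 0.5263 vs Keq = 5.0780e+04 ⇒ Q<K, forward
Step 1:
                    X           E           G           J
  Initial       3.007      0.4157     0.09131       2.389
  Change      -0.1298     -0.3895      0.2596      0.3895
  Equil         2.877     0.02625      0.3509       2.778
  solve Keq expr → x = 0.1298; check Q = 5.0780e+04
Then change container volume by factor 0.8 (V_new/V_old).
Step 2:
                    X           E           G           J
  Initial       3.596     0.03281      0.4387       3.473
  Change   8.0650e-04     0.00242   -0.001613    -0.00242
  Equil         3.597     0.03523      0.4371       3.471
  solve Keq expr → x = -8.0650e-04; check Q = 5.0780e+04

Q₀ = 0.5263; Q < K (proceeds forward)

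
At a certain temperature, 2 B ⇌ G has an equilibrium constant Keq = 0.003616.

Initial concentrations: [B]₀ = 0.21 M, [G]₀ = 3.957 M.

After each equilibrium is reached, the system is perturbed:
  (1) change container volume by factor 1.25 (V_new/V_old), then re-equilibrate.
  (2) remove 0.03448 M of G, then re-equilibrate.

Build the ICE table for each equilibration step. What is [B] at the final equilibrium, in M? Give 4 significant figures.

Q₀ = 89.73 vs Keq = 0.003616 ⇒ Q>K, reverse
Step 1:
                    B           G
  Initial        0.21       3.957
  Change        7.486      -3.743
  Equil         7.696      0.2142
  solve Keq expr → x = -3.743; check Q = 0.003616
Then change container volume by factor 1.25 (V_new/V_old).
Step 2:
                    B           G
  Initial       6.157      0.1713
  Change       0.0629    -0.03145
  Equil         6.219      0.1399
  solve Keq expr → x = -0.03145; check Q = 0.003616
Then remove 0.03448 M of G.
Step 3:
                    B           G
  Initial       6.219      0.1054
  Change      -0.0633     0.03165
  Equil         6.156       0.137
  solve Keq expr → x = 0.03165; check Q = 0.003616

[B]_eq = 6.156 M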